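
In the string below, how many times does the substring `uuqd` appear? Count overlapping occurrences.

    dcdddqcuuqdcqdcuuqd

Sliding a length-4 window over the 19 characters (16 positions):
  position 8–11: uuqd
  position 16–19: uuqd

2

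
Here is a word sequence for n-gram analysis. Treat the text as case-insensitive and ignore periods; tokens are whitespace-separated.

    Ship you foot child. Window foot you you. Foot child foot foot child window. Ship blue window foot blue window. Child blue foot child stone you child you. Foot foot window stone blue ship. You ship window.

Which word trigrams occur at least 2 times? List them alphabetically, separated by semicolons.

foot child window; you foot child

Trigram counts meeting the condition (at least 2 times):
  foot child window: 2
  you foot child: 2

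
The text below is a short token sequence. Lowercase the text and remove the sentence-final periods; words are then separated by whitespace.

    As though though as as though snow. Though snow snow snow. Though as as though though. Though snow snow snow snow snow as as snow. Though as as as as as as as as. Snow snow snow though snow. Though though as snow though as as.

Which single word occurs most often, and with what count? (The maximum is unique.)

"as", 18 times

Unigram frequencies (highest first):
  as: 18
  snow: 15
  though: 13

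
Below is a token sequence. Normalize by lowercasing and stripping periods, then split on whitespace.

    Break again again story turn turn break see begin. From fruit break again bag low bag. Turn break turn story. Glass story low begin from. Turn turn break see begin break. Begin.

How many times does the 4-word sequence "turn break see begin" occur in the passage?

2

Scanning the 29 overlapping 4-gram windows for "turn break see begin":
  position 6–9: turn break see begin
  position 27–30: turn break see begin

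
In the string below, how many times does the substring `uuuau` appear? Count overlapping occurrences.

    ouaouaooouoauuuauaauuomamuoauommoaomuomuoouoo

Sliding a length-5 window over the 45 characters (41 positions):
  position 13–17: uuuau

1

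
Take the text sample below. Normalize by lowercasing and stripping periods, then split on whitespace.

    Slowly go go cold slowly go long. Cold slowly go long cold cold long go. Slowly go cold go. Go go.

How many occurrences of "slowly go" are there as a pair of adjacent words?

4

Scanning the 20 overlapping bigram windows for "slowly go":
  position 1–2: slowly go
  position 5–6: slowly go
  position 9–10: slowly go
  position 16–17: slowly go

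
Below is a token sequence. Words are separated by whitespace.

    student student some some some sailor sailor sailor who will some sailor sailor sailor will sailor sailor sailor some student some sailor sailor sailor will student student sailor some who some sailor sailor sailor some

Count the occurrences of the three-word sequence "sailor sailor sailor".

Scanning the 33 overlapping trigram windows for "sailor sailor sailor":
  position 6–8: sailor sailor sailor
  position 12–14: sailor sailor sailor
  position 16–18: sailor sailor sailor
  position 22–24: sailor sailor sailor
  position 32–34: sailor sailor sailor

5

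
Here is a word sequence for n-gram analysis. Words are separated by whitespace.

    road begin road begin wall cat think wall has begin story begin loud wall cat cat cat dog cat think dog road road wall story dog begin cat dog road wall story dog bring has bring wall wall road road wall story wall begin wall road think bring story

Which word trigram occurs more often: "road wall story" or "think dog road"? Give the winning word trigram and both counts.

"road wall story": 3 occurrences
"think dog road": 1 occurrence

"road wall story" (3 vs 1)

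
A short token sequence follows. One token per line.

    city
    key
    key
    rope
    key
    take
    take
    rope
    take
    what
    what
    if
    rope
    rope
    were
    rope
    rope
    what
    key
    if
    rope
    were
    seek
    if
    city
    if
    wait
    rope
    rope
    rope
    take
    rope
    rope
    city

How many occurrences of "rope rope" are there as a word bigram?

5

Scanning the 33 overlapping bigram windows for "rope rope":
  position 13–14: rope rope
  position 16–17: rope rope
  position 28–29: rope rope
  position 29–30: rope rope
  position 32–33: rope rope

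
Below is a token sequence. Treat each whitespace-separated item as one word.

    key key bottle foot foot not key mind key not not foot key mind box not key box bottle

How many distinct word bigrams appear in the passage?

16

19 tokens → 18 bigram windows in total.
Repeated bigrams (each contributes count−1 duplicates):
  key mind: 2
  not key: 2
2 duplicate windows → 18 − 2 = 16 distinct.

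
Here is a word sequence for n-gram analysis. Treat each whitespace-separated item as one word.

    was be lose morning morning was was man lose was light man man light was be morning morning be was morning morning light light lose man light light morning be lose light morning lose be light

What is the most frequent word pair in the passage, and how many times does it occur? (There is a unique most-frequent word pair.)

Bigram frequencies (highest first):
  morning morning: 3
  was be: 2
  be lose: 2
  man light: 2
  morning be: 2
  light light: 2
  … (21 more, each ≤ 2)

"morning morning", 3 times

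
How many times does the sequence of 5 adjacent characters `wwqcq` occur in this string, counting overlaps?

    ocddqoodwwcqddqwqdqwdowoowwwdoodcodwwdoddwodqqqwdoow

0

Sliding a length-5 window over the 52 characters (48 positions):
  (no match at any position)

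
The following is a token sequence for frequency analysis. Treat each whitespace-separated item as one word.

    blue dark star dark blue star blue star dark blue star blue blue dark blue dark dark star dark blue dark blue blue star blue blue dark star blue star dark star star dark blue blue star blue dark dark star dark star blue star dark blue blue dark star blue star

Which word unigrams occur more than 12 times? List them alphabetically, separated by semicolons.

blue; dark; star

Unigram counts meeting the condition (more than 12 times):
  blue: 20
  dark: 16
  star: 16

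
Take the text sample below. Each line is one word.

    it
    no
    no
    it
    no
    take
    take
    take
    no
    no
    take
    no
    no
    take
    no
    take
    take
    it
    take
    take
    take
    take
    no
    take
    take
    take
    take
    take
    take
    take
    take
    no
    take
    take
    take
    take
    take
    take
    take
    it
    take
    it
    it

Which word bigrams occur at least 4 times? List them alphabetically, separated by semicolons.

no take; take no; take take

Bigram counts meeting the condition (at least 4 times):
  no take: 6
  take no: 5
  take take: 19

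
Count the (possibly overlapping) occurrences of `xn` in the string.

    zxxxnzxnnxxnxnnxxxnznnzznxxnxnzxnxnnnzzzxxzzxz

9

Sliding a length-2 window over the 46 characters (45 positions):
  position 4–5: xn
  position 7–8: xn
  position 11–12: xn
  position 13–14: xn
  position 18–19: xn
  position 27–28: xn
  position 29–30: xn
  position 32–33: xn
  position 34–35: xn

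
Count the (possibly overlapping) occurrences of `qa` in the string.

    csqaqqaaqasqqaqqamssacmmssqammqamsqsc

7

Sliding a length-2 window over the 37 characters (36 positions):
  position 3–4: qa
  position 6–7: qa
  position 9–10: qa
  position 13–14: qa
  position 16–17: qa
  position 27–28: qa
  position 31–32: qa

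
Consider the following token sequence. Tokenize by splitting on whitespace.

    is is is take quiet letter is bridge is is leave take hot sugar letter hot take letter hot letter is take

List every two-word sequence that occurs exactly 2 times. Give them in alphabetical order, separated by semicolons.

Bigram counts meeting the condition (exactly 2 times):
  is take: 2
  letter hot: 2
  letter is: 2

is take; letter hot; letter is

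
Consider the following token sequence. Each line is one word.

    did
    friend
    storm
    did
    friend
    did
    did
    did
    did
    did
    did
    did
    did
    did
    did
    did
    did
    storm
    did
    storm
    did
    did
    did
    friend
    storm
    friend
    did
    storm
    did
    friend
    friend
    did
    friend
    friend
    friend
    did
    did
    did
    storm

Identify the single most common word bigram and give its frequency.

"did did", 15 times

Bigram frequencies (highest first):
  did did: 15
  did friend: 5
  storm did: 4
  friend did: 4
  did storm: 4
  friend friend: 3
  … (2 more, each ≤ 2)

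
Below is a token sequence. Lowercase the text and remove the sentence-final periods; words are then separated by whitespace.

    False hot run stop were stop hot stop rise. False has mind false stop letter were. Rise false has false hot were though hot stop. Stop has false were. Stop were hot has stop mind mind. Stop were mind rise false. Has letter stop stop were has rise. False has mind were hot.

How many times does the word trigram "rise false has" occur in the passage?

4

Scanning the 51 overlapping trigram windows for "rise false has":
  position 9–11: rise false has
  position 17–19: rise false has
  position 40–42: rise false has
  position 48–50: rise false has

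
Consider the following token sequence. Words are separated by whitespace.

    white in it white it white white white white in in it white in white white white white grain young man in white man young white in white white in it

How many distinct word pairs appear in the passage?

31 tokens → 30 bigram windows in total.
Repeated bigrams (each contributes count−1 duplicates):
  white white: 7
  white in: 5
  in it: 3
  in white: 3
  it white: 3
16 duplicate windows → 30 − 16 = 14 distinct.

14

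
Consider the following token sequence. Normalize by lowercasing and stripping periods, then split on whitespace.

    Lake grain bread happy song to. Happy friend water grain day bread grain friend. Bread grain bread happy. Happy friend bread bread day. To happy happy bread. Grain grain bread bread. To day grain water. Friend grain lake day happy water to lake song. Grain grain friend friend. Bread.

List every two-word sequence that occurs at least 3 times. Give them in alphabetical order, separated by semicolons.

Bigram counts meeting the condition (at least 3 times):
  bread grain: 3
  friend bread: 3
  grain bread: 3

bread grain; friend bread; grain bread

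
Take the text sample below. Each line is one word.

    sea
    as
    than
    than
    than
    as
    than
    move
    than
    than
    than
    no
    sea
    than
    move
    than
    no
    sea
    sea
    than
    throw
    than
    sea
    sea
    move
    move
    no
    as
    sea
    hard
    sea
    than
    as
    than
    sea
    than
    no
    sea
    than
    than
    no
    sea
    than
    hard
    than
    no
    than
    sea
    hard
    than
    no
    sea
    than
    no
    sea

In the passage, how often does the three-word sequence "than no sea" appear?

Scanning the 53 overlapping trigram windows for "than no sea":
  position 11–13: than no sea
  position 16–18: than no sea
  position 36–38: than no sea
  position 40–42: than no sea
  position 50–52: than no sea
  position 53–55: than no sea

6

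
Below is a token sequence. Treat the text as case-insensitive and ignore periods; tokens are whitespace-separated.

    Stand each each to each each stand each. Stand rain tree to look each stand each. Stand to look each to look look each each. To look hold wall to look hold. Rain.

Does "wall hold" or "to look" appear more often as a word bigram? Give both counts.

"to look" (5 vs 0)

"wall hold": 0 occurrences
"to look": 5 occurrences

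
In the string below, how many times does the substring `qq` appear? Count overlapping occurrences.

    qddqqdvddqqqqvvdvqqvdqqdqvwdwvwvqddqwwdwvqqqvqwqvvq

Sliding a length-2 window over the 51 characters (50 positions):
  position 4–5: qq
  position 10–11: qq
  position 11–12: qq
  position 12–13: qq
  position 18–19: qq
  position 22–23: qq
  position 42–43: qq
  position 43–44: qq

8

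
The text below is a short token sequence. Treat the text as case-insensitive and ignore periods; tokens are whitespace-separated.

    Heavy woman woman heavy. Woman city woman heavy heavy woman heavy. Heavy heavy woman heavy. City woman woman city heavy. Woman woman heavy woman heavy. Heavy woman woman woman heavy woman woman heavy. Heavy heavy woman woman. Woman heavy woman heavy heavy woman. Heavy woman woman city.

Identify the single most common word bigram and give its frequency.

Bigram frequencies (highest first):
  heavy woman: 12
  woman heavy: 11
  woman woman: 9
  heavy heavy: 7
  woman city: 3
  city woman: 2
  … (2 more, each ≤ 1)

"heavy woman", 12 times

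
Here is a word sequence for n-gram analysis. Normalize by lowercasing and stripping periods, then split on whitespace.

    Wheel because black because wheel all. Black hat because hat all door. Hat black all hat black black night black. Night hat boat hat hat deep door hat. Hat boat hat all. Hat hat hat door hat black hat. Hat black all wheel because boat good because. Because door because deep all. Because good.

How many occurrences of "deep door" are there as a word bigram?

1

Scanning the 53 overlapping bigram windows for "deep door":
  position 26–27: deep door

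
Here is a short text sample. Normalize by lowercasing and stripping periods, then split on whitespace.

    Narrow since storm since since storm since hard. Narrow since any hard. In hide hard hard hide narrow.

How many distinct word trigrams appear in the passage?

15

18 tokens → 16 trigram windows in total.
Repeated trigrams (each contributes count−1 duplicates):
  since storm since: 2
1 duplicate windows → 16 − 1 = 15 distinct.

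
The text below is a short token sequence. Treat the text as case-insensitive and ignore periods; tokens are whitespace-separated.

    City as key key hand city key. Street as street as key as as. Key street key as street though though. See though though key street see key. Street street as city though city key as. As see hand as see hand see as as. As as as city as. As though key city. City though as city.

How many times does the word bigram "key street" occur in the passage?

Scanning the 57 overlapping bigram windows for "key street":
  position 7–8: key street
  position 15–16: key street
  position 25–26: key street
  position 28–29: key street

4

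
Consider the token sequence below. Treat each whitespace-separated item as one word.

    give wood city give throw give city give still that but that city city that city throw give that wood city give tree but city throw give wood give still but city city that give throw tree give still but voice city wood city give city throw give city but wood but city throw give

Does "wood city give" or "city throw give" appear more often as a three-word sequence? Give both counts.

"city throw give" (4 vs 3)

"wood city give": 3 occurrences
"city throw give": 4 occurrences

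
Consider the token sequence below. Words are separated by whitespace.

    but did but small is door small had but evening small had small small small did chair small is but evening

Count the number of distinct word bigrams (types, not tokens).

16

21 tokens → 20 bigram windows in total.
Repeated bigrams (each contributes count−1 duplicates):
  but evening: 2
  small had: 2
  small is: 2
  small small: 2
4 duplicate windows → 20 − 4 = 16 distinct.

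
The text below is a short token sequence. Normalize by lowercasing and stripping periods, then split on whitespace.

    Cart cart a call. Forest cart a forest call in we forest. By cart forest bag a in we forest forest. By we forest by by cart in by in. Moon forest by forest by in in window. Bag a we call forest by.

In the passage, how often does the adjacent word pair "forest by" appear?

Scanning the 43 overlapping bigram windows for "forest by":
  position 12–13: forest by
  position 21–22: forest by
  position 24–25: forest by
  position 32–33: forest by
  position 34–35: forest by
  position 43–44: forest by

6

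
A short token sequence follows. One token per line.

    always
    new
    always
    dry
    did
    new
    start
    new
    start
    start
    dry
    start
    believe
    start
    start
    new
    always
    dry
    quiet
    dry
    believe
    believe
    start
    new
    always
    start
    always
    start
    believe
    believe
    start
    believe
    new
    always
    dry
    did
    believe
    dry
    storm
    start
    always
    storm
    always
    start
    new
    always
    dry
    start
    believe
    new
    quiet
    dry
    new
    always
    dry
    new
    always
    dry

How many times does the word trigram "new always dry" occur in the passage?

Scanning the 56 overlapping trigram windows for "new always dry":
  position 2–4: new always dry
  position 16–18: new always dry
  position 33–35: new always dry
  position 45–47: new always dry
  position 53–55: new always dry
  position 56–58: new always dry

6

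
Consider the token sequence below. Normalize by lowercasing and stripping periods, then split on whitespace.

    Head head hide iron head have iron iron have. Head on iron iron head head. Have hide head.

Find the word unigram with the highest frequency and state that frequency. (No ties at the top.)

"head", 7 times

Unigram frequencies (highest first):
  head: 7
  iron: 5
  have: 3
  hide: 2
  on: 1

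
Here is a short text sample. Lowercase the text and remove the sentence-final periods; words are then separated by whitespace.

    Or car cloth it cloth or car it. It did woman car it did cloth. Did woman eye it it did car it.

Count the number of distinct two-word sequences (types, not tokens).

23 tokens → 22 bigram windows in total.
Repeated bigrams (each contributes count−1 duplicates):
  car it: 3
  it did: 3
  did woman: 2
  it it: 2
  or car: 2
7 duplicate windows → 22 − 7 = 15 distinct.

15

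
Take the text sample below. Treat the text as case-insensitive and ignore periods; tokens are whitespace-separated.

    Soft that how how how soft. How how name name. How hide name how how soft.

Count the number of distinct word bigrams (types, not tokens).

10

16 tokens → 15 bigram windows in total.
Repeated bigrams (each contributes count−1 duplicates):
  how how: 4
  how soft: 2
  name how: 2
5 duplicate windows → 15 − 5 = 10 distinct.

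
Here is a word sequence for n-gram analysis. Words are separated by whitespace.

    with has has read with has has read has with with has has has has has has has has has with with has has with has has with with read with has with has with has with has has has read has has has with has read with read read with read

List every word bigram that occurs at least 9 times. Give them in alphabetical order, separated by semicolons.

has has; with has

Bigram counts meeting the condition (at least 9 times):
  has has: 16
  with has: 10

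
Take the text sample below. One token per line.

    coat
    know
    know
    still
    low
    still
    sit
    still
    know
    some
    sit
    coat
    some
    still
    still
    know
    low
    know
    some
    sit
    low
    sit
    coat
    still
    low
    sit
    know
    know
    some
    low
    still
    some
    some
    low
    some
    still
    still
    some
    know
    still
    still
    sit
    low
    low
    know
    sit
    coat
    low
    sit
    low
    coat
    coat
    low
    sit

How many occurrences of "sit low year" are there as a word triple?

Scanning the 52 overlapping trigram windows for "sit low year":
  (none found)

0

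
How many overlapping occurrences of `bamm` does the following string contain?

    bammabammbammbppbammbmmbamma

Sliding a length-4 window over the 28 characters (25 positions):
  position 1–4: bamm
  position 6–9: bamm
  position 10–13: bamm
  position 17–20: bamm
  position 24–27: bamm

5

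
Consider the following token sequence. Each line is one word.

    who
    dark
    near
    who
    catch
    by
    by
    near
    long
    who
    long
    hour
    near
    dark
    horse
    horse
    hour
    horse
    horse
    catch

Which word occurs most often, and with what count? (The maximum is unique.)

"horse", 4 times

Unigram frequencies (highest first):
  horse: 4
  who: 3
  near: 3
  dark: 2
  catch: 2
  by: 2
  … (2 more, each ≤ 2)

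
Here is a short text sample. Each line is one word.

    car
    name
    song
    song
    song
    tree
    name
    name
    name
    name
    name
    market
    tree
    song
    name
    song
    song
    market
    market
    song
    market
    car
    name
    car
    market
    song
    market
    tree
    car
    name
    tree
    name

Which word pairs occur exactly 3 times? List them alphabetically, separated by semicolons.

car name; song market; song song

Bigram counts meeting the condition (exactly 3 times):
  car name: 3
  song market: 3
  song song: 3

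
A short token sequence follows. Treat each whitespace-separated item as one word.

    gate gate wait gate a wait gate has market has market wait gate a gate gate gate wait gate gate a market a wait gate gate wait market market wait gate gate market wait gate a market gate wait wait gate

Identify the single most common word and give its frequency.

Unigram frequencies (highest first):
  gate: 17
  wait: 10
  market: 7
  a: 5
  has: 2

"gate", 17 times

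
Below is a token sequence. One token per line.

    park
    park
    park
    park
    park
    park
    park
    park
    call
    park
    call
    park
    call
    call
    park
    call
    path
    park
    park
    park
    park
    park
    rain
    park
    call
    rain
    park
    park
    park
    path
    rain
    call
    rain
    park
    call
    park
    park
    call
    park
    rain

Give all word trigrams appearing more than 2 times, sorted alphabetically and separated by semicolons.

Trigram counts meeting the condition (more than 2 times):
  call park call: 3
  park call park: 4
  park park park: 10

call park call; park call park; park park park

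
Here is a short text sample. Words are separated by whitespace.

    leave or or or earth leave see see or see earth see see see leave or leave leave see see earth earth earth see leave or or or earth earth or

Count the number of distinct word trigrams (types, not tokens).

24

31 tokens → 29 trigram windows in total.
Repeated trigrams (each contributes count−1 duplicates):
  leave or or: 2
  leave see see: 2
  or or earth: 2
  or or or: 2
  see leave or: 2
5 duplicate windows → 29 − 5 = 24 distinct.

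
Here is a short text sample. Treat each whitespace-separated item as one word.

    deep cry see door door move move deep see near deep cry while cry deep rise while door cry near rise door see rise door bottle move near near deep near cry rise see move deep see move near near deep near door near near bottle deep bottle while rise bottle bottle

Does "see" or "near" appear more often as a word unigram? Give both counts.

"near" (10 vs 5)

"see": 5 occurrences
"near": 10 occurrences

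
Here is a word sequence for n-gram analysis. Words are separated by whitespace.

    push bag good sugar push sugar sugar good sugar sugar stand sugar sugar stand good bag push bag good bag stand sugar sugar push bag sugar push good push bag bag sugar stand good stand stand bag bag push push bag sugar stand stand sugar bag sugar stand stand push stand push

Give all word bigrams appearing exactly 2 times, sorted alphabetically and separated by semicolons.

Bigram counts meeting the condition (exactly 2 times):
  bag bag: 2
  bag good: 2
  bag push: 2
  good bag: 2
  good sugar: 2
  stand good: 2
  stand push: 2

bag bag; bag good; bag push; good bag; good sugar; stand good; stand push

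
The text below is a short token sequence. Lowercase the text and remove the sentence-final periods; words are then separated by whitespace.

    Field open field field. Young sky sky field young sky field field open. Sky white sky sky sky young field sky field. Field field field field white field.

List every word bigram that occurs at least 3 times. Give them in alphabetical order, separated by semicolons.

Bigram counts meeting the condition (at least 3 times):
  field field: 6
  sky field: 3
  sky sky: 3

field field; sky field; sky sky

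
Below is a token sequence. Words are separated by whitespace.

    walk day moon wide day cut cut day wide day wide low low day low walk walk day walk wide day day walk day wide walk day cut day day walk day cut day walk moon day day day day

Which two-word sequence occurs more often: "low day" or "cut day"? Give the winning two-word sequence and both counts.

"low day": 1 occurrence
"cut day": 3 occurrences

"cut day" (3 vs 1)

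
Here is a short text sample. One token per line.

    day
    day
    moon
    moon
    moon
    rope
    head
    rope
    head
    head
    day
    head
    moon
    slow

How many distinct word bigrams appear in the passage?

11

14 tokens → 13 bigram windows in total.
Repeated bigrams (each contributes count−1 duplicates):
  moon moon: 2
  rope head: 2
2 duplicate windows → 13 − 2 = 11 distinct.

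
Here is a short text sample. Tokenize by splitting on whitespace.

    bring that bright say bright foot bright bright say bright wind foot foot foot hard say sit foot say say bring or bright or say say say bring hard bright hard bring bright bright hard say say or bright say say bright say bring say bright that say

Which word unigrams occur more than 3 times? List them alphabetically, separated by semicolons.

bright; bring; foot; hard; say

Unigram counts meeting the condition (more than 3 times):
  bright: 12
  bring: 5
  foot: 5
  hard: 4
  say: 15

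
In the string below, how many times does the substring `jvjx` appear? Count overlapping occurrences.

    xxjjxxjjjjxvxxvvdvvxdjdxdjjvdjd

0

Sliding a length-4 window over the 31 characters (28 positions):
  (no match at any position)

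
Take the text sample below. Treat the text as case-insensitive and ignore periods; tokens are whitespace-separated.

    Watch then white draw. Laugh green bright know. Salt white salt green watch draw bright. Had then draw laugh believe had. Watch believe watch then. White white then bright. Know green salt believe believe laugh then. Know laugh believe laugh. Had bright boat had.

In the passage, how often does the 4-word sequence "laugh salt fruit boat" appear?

Scanning the 41 overlapping 4-gram windows for "laugh salt fruit boat":
  (none found)

0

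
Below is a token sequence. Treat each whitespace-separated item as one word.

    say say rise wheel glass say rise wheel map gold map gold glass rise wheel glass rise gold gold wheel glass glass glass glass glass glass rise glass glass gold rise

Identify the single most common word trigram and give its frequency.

"glass glass glass", 4 times

Trigram frequencies (highest first):
  glass glass glass: 4
  say rise wheel: 2
  rise wheel glass: 2
  say say rise: 1
  wheel glass say: 1
  glass say rise: 1
  … (18 more, each ≤ 1)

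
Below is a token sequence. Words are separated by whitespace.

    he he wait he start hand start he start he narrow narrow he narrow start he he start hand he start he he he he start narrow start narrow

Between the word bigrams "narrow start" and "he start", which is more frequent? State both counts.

"he start" (5 vs 2)

"narrow start": 2 occurrences
"he start": 5 occurrences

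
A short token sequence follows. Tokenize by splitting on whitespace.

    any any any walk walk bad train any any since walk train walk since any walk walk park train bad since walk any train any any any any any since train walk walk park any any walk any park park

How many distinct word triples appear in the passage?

30

40 tokens → 38 trigram windows in total.
Repeated trigrams (each contributes count−1 duplicates):
  any any any: 4
  any any since: 2
  any any walk: 2
  any walk walk: 2
  train any any: 2
  walk walk park: 2
8 duplicate windows → 38 − 8 = 30 distinct.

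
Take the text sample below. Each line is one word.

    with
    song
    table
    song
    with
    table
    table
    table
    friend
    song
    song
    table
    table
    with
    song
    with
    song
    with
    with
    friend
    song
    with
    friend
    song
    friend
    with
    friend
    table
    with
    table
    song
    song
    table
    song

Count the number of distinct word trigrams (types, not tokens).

34 tokens → 32 trigram windows in total.
Repeated trigrams (each contributes count−1 duplicates):
  song song table: 2
  song table song: 2
  with friend song: 2
  with song with: 2
4 duplicate windows → 32 − 4 = 28 distinct.

28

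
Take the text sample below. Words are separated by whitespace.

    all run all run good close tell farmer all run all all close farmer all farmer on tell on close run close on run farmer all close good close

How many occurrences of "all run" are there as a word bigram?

3

Scanning the 28 overlapping bigram windows for "all run":
  position 1–2: all run
  position 3–4: all run
  position 9–10: all run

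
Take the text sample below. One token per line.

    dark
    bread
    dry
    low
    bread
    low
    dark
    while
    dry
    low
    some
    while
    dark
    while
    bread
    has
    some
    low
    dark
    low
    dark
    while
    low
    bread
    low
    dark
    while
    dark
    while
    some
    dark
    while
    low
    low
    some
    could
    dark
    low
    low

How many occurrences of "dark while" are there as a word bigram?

Scanning the 38 overlapping bigram windows for "dark while":
  position 7–8: dark while
  position 13–14: dark while
  position 21–22: dark while
  position 26–27: dark while
  position 28–29: dark while
  position 31–32: dark while

6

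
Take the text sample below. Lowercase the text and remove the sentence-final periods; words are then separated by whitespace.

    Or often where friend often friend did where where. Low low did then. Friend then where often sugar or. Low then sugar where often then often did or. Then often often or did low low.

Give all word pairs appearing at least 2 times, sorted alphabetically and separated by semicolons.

low low; then often; where often

Bigram counts meeting the condition (at least 2 times):
  low low: 2
  then often: 2
  where often: 2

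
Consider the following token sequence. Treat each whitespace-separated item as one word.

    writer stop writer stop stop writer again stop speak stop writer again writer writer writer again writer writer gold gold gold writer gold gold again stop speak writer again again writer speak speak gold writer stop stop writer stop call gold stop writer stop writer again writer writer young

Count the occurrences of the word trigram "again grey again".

0

Scanning the 47 overlapping trigram windows for "again grey again":
  (none found)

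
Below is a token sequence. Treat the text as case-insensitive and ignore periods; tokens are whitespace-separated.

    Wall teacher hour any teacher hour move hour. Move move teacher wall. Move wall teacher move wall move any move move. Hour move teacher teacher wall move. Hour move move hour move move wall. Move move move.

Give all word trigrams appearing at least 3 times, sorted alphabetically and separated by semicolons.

Trigram counts meeting the condition (at least 3 times):
  hour move move: 3
  move hour move: 4

hour move move; move hour move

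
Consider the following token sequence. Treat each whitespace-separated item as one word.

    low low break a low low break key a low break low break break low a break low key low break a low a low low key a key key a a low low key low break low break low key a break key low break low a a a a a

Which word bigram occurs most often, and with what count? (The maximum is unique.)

"low break", 8 times

Bigram frequencies (highest first):
  low break: 8
  break low: 6
  a low: 5
  a a: 5
  low low: 4
  key a: 4
  … (9 more, each ≤ 4)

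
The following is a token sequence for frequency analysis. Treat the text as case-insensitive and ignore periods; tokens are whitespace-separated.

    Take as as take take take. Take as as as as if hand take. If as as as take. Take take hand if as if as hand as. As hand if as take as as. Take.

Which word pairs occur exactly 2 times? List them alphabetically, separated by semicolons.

Bigram counts meeting the condition (exactly 2 times):
  as hand: 2
  as if: 2
  hand if: 2

as hand; as if; hand if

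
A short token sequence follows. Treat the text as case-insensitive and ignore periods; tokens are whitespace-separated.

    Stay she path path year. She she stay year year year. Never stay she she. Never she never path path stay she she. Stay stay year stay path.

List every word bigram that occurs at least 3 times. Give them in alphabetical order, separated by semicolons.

she she; stay she

Bigram counts meeting the condition (at least 3 times):
  she she: 3
  stay she: 3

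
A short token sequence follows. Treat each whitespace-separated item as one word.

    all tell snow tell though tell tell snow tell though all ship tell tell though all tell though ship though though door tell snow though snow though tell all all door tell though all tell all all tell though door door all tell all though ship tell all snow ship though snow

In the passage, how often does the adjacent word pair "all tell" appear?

Scanning the 51 overlapping bigram windows for "all tell":
  position 1–2: all tell
  position 16–17: all tell
  position 34–35: all tell
  position 37–38: all tell
  position 42–43: all tell

5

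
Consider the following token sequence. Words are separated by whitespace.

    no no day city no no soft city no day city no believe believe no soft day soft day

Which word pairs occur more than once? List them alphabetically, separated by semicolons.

city no; day city; no day; no no; no soft; soft day

Bigram counts meeting the condition (more than once):
  city no: 3
  day city: 2
  no day: 2
  no no: 2
  no soft: 2
  soft day: 2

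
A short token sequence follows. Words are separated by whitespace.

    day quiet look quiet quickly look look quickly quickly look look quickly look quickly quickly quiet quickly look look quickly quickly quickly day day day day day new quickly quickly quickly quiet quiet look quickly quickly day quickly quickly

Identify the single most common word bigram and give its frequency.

"quickly quickly", 8 times

Bigram frequencies (highest first):
  quickly quickly: 8
  look quickly: 5
  quickly look: 4
  day day: 4
  look look: 3
  quiet look: 2
  … (9 more, each ≤ 2)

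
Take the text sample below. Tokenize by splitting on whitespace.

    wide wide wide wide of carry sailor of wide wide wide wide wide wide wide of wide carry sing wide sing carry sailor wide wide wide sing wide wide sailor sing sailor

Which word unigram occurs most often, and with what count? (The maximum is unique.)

"wide", 18 times

Unigram frequencies (highest first):
  wide: 18
  sailor: 4
  sing: 4
  of: 3
  carry: 3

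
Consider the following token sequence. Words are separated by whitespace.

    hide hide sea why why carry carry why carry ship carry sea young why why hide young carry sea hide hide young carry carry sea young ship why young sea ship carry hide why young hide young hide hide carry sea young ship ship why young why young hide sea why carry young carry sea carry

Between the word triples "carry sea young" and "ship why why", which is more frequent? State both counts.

"carry sea young" (3 vs 0)

"carry sea young": 3 occurrences
"ship why why": 0 occurrences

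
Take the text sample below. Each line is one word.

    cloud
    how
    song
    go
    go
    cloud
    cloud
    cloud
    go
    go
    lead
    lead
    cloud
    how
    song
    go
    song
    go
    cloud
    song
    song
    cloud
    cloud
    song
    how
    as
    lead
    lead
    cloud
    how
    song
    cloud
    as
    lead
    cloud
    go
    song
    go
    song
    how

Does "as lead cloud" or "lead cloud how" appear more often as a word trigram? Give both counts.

"lead cloud how" (2 vs 1)

"as lead cloud": 1 occurrence
"lead cloud how": 2 occurrences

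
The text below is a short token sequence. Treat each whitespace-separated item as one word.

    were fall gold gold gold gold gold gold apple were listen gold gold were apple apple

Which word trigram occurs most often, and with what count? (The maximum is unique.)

"gold gold gold", 4 times

Trigram frequencies (highest first):
  gold gold gold: 4
  were fall gold: 1
  fall gold gold: 1
  gold gold apple: 1
  gold apple were: 1
  apple were listen: 1
  … (5 more, each ≤ 1)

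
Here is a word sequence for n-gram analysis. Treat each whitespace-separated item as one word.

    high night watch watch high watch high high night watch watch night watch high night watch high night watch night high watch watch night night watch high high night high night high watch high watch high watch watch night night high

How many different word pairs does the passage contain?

9

41 tokens → 40 bigram windows in total.
Repeated bigrams (each contributes count−1 duplicates):
  watch high: 7
  high night: 6
  night watch: 6
  high watch: 5
  night high: 4
  watch night: 4
  watch watch: 4
  high high: 2
  … (1 more repeated)
31 duplicate windows → 40 − 31 = 9 distinct.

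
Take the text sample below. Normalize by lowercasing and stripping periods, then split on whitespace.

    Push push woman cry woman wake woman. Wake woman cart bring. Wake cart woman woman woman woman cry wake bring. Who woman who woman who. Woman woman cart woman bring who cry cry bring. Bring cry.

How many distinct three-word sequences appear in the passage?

36 tokens → 34 trigram windows in total.
Repeated trigrams (each contributes count−1 duplicates):
  who woman who: 2
  woman wake woman: 2
  woman who woman: 2
  woman woman woman: 2
4 duplicate windows → 34 − 4 = 30 distinct.

30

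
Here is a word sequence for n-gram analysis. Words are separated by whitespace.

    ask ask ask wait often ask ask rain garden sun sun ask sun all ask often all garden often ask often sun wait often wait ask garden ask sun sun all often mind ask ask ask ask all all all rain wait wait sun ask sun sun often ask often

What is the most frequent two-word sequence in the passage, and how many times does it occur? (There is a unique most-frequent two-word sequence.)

Bigram frequencies (highest first):
  ask ask: 6
  often ask: 3
  sun sun: 3
  ask sun: 3
  ask often: 3
  wait often: 2
  … (26 more, each ≤ 2)

"ask ask", 6 times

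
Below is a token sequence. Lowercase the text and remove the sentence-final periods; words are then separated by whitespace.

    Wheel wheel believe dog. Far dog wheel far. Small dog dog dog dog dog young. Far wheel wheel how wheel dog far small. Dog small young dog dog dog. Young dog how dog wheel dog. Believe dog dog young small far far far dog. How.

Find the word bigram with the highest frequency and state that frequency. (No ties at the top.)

Bigram frequencies (highest first):
  dog dog: 7
  dog young: 3
  wheel wheel: 2
  believe dog: 2
  dog far: 2
  far dog: 2
  … (19 more, each ≤ 2)

"dog dog", 7 times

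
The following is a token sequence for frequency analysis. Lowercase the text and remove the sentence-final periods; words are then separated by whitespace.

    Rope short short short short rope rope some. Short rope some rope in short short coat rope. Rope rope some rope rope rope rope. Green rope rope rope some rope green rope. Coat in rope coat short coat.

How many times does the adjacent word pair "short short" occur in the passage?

Scanning the 37 overlapping bigram windows for "short short":
  position 2–3: short short
  position 3–4: short short
  position 4–5: short short
  position 14–15: short short

4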